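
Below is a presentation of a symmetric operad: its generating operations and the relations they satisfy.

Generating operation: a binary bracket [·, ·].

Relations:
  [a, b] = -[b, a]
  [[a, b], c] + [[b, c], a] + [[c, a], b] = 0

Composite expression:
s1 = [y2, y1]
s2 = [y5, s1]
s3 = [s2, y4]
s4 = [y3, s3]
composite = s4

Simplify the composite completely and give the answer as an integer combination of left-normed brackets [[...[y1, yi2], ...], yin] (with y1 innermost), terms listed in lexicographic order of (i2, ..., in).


-[[[[y1, y2], y5], y4], y3]

Left-normed coefficients sit on the y1-initial expansion words.
Composite bracket: [y3, [[y5, [y2, y1]], y4]]
The bracket unfolds into 16 signed words via [a, b] = ab - ba (2^4 = 16).
Words beginning with y1 determine it all:
  sign of y1y2y5y4y3 is -1, so it contributes -[[[[y1, y2], y5], y4], y3]


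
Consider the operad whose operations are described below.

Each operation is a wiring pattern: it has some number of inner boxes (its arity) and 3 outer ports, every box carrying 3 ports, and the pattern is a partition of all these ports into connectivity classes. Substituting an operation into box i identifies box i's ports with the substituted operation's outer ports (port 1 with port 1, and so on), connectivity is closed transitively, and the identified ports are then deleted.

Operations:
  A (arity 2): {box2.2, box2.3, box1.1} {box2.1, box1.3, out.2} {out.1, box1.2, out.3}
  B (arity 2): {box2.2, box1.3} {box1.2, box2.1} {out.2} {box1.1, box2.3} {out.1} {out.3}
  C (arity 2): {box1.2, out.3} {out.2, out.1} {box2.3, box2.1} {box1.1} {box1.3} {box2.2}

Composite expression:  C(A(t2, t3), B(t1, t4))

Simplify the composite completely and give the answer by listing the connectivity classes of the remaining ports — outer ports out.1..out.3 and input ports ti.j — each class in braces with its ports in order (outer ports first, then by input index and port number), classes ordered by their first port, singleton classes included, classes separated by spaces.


Reachability decides: close wires over C-identified ports.
composing A on (t2, t3), with out.j its own outer ports: {out.1, out.3, t2.2} {out.2, t2.3, t3.1} {t2.1, t3.2, t3.3}
composing B on (t1, t4), with out.j its own outer ports: {out.1} {out.2} {out.3} {t1.1, t4.3} {t1.2, t4.1} {t1.3, t4.2}
composing C on (t2, t3, t1, t4), with out.j its own outer ports: {out.1, out.2} {out.3, t2.3, t3.1} {t1.1, t4.3} {t1.2, t4.1} {t1.3, t4.2} {t2.1, t3.2, t3.3} {t2.2}

{out.1, out.2} {out.3, t2.3, t3.1} {t1.1, t4.3} {t1.2, t4.1} {t1.3, t4.2} {t2.1, t3.2, t3.3} {t2.2}


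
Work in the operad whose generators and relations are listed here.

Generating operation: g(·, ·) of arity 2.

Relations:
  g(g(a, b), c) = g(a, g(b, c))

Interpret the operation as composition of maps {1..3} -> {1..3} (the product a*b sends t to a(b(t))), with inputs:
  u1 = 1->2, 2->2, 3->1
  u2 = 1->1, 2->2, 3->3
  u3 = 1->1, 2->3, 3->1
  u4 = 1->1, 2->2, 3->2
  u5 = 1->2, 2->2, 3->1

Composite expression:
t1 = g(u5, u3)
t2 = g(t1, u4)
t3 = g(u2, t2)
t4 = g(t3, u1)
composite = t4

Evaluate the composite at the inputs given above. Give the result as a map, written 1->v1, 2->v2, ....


g(u5, u3) = 1->2, 2->1, 3->2
g(g(u5, u3), u4) = 1->2, 2->1, 3->1
g(u2, g(g(u5, u3), u4)) = 1->2, 2->1, 3->1
g(g(u2, g(g(u5, u3), u4)), u1) = 1->1, 2->1, 3->2

1->1, 2->1, 3->2


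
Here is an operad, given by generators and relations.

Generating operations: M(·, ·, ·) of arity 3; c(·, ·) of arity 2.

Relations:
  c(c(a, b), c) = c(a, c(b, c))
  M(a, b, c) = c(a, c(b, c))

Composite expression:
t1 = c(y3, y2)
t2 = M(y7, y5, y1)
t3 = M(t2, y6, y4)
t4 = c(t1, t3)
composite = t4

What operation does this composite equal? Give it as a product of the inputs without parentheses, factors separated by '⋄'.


y3 ⋄ y2 ⋄ y7 ⋄ y5 ⋄ y1 ⋄ y6 ⋄ y4

All parenthesizations of c agree; list the y-inputs left to right.
c(y3, y2) unparenthesizes to y3 ⋄ y2
M(y7, y5, y1) unparenthesizes to y7 ⋄ y5 ⋄ y1
M(M(y7, y5, y1), y6, y4) unparenthesizes to y7 ⋄ y5 ⋄ y1 ⋄ y6 ⋄ y4
c(c(y3, y2), M(M(y7, y5, y1), y6, y4)) unparenthesizes to y3 ⋄ y2 ⋄ y7 ⋄ y5 ⋄ y1 ⋄ y6 ⋄ y4


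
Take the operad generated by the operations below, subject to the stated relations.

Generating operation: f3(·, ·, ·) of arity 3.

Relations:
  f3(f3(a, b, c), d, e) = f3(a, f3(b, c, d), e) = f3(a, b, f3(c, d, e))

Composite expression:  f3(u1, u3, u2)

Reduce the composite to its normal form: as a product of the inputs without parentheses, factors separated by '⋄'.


Every regrouping of f3 is equal, so read the u-inputs in written order.
f3(u1, u3, u2) unparenthesizes to u1 ⋄ u3 ⋄ u2

u1 ⋄ u3 ⋄ u2


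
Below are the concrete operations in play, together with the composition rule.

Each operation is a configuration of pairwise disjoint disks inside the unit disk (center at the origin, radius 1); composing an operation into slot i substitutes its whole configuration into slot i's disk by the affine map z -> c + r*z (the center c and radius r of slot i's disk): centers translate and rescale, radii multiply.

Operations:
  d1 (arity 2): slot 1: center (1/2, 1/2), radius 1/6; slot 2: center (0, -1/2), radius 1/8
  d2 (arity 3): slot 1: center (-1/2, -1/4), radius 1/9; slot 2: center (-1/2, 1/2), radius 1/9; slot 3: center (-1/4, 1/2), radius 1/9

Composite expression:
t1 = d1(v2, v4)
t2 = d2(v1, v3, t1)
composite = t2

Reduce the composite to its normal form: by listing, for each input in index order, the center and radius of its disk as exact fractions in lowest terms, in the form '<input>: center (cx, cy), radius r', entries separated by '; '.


Follow each v-input down from d2: c' goes to c + r*c', radius to r*r'.
input v1: applying the 1 nested substitution gives center (-1/2, -1/4), radius 1/9
input v3: applying the 1 nested substitution gives center (-1/2, 1/2), radius 1/9
input v2: applying the 2 nested substitutions gives center (-7/36, 5/9), radius 1/54
input v4: applying the 2 nested substitutions gives center (-1/4, 4/9), radius 1/72

v1: center (-1/2, -1/4), radius 1/9; v2: center (-7/36, 5/9), radius 1/54; v3: center (-1/2, 1/2), radius 1/9; v4: center (-1/4, 4/9), radius 1/72


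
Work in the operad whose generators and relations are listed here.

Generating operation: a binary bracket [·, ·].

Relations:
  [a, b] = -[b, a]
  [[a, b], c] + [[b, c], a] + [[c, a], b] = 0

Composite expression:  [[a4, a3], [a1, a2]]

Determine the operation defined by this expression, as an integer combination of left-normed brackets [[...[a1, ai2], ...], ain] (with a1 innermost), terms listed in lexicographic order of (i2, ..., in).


[[[a1, a2], a3], a4] - [[[a1, a2], a4], a3]

In the tensor algebra, words opening a1 carry the a1-anchored form.
Composite bracket: [[a4, a3], [a1, a2]]
Full expansion: 8 signed words from ab - ba (2^3 = 8).
The a1-initial words carry the normal form:
  from a1a2a3a4, sign +1: term +[[[a1, a2], a3], a4]
  from a1a2a4a3, sign -1: term -[[[a1, a2], a4], a3]


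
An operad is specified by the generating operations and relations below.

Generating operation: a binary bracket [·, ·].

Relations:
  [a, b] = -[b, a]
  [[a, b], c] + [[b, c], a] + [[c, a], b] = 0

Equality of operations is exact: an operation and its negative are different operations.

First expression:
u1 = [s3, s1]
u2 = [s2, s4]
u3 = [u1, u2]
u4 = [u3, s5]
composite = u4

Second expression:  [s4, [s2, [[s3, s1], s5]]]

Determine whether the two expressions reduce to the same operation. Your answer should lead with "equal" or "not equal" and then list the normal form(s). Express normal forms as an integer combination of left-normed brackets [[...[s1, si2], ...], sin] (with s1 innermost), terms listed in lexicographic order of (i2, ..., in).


The first composite normalizes to -[[[[s1, s3], s2], s4], s5] + [[[[s1, s3], s4], s2], s5]
The second composite normalizes to -[[[[s1, s3], s5], s2], s4]
Distinct normal forms: not equal.

not equal; first: -[[[[s1, s3], s2], s4], s5] + [[[[s1, s3], s4], s2], s5]; second: -[[[[s1, s3], s5], s2], s4]


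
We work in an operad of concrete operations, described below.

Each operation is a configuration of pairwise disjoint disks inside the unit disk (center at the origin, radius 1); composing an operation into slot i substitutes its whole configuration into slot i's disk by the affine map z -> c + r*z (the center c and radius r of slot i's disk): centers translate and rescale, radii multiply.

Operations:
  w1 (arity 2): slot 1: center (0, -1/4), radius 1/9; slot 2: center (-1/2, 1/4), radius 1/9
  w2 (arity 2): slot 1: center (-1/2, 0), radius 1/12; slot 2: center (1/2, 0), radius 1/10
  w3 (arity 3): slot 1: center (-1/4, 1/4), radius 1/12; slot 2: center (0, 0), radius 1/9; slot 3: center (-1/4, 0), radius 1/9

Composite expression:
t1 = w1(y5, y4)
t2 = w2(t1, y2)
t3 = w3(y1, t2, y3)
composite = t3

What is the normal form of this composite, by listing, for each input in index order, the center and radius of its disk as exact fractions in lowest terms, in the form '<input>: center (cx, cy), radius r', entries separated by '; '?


y1: center (-1/4, 1/4), radius 1/12; y2: center (1/18, 0), radius 1/90; y3: center (-1/4, 0), radius 1/9; y4: center (-13/216, 1/432), radius 1/972; y5: center (-1/18, -1/432), radius 1/972


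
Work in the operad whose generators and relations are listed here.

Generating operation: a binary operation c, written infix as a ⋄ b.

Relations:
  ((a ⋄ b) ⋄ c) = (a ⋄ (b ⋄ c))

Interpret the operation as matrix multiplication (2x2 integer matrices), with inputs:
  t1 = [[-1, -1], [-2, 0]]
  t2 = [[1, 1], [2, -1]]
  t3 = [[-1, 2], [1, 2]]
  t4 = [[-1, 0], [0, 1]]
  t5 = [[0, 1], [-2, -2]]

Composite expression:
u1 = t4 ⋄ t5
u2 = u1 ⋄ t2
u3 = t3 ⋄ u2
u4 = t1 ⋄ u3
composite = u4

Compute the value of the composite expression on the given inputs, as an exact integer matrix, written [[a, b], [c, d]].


(t4 ⋄ t5) = [[0, -1], [-2, -2]]
((t4 ⋄ t5) ⋄ t2) = [[-2, 1], [-6, 0]]
(t3 ⋄ ((t4 ⋄ t5) ⋄ t2)) = [[-10, -1], [-14, 1]]
(t1 ⋄ (t3 ⋄ ((t4 ⋄ t5) ⋄ t2))) = [[24, 0], [20, 2]]

[[24, 0], [20, 2]]


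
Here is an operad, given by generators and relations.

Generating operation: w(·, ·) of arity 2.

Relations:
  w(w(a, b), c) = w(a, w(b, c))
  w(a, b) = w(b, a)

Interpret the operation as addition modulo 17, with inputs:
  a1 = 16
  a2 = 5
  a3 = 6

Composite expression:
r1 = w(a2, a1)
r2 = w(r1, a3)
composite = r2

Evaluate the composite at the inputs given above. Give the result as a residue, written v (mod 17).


10 (mod 17)

w(a2, a1) = 4
w(w(a2, a1), a3) = 10


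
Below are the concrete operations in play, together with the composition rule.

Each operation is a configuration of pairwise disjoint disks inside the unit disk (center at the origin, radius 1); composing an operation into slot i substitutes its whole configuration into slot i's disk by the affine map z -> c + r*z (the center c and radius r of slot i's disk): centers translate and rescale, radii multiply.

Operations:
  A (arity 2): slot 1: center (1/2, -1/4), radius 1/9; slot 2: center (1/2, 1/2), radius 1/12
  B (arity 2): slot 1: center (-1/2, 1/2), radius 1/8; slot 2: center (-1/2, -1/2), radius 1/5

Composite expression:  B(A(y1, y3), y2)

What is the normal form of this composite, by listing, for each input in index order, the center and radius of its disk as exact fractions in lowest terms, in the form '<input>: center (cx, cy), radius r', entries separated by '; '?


y1: center (-7/16, 15/32), radius 1/72; y2: center (-1/2, -1/2), radius 1/5; y3: center (-7/16, 9/16), radius 1/96

Affine substitution under B: radii multiply and y-centers shift.
y1 passes through 2 substitutions, ending at center (-7/16, 15/32), radius 1/72
y3 passes through 2 substitutions, ending at center (-7/16, 9/16), radius 1/96
y2 passes through 1 substitution, ending at center (-1/2, -1/2), radius 1/5


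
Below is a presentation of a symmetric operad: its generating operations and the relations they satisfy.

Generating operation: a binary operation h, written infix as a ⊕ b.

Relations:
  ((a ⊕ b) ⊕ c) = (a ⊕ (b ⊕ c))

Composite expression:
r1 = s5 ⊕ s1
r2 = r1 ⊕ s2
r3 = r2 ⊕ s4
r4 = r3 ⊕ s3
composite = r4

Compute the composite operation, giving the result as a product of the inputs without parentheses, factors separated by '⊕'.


All parenthesizations of h agree; list the s-inputs left to right.
(s5 ⊕ s1) linearizes to s5 ⊕ s1
((s5 ⊕ s1) ⊕ s2) linearizes to s5 ⊕ s1 ⊕ s2
(((s5 ⊕ s1) ⊕ s2) ⊕ s4) linearizes to s5 ⊕ s1 ⊕ s2 ⊕ s4
((((s5 ⊕ s1) ⊕ s2) ⊕ s4) ⊕ s3) linearizes to s5 ⊕ s1 ⊕ s2 ⊕ s4 ⊕ s3

s5 ⊕ s1 ⊕ s2 ⊕ s4 ⊕ s3


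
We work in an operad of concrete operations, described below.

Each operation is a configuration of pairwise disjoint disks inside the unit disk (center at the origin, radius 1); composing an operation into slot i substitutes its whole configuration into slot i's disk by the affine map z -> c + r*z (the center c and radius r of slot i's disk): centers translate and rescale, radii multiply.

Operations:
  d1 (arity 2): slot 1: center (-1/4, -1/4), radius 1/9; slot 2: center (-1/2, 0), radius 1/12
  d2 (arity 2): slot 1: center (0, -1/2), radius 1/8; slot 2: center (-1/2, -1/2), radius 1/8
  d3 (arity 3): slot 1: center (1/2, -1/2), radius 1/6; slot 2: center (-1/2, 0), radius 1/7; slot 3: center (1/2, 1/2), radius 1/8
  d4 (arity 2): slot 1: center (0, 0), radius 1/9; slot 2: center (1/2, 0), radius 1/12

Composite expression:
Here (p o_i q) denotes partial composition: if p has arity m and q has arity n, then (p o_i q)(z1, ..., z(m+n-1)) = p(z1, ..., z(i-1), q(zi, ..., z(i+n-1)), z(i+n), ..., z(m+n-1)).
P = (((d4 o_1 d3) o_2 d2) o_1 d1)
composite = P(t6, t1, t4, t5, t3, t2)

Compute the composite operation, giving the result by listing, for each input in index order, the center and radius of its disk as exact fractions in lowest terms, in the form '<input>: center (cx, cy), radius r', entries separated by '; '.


t1: center (5/108, -1/18), radius 1/648; t2: center (1/2, 0), radius 1/12; t3: center (1/18, 1/18), radius 1/72; t4: center (-1/18, -1/126), radius 1/504; t5: center (-4/63, -1/126), radius 1/504; t6: center (11/216, -13/216), radius 1/486

Follow each t-input down from d4: c' goes to c + r*c', radius to r*r'.
input t6: composing its 3 substitution steps yields center (11/216, -13/216), radius 1/486
input t1: composing its 3 substitution steps yields center (5/108, -1/18), radius 1/648
input t4: composing its 3 substitution steps yields center (-1/18, -1/126), radius 1/504
input t5: composing its 3 substitution steps yields center (-4/63, -1/126), radius 1/504
input t3: composing its 2 substitution steps yields center (1/18, 1/18), radius 1/72
input t2: composing its 1 substitution step yields center (1/2, 0), radius 1/12


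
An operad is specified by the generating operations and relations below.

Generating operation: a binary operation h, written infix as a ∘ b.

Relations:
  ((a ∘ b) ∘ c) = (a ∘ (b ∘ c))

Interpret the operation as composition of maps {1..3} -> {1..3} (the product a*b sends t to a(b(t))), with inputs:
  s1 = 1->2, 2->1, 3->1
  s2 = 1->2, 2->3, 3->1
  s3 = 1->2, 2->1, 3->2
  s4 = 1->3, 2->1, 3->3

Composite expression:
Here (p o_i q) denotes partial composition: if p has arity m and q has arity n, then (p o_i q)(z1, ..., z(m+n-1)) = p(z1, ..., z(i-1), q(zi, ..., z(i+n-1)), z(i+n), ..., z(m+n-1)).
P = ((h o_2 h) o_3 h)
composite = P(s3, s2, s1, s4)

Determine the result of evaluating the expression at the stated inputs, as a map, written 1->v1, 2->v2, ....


1->1, 2->2, 3->1

(s1 ∘ s4) = 1->1, 2->2, 3->1
(s2 ∘ (s1 ∘ s4)) = 1->2, 2->3, 3->2
(s3 ∘ (s2 ∘ (s1 ∘ s4))) = 1->1, 2->2, 3->1


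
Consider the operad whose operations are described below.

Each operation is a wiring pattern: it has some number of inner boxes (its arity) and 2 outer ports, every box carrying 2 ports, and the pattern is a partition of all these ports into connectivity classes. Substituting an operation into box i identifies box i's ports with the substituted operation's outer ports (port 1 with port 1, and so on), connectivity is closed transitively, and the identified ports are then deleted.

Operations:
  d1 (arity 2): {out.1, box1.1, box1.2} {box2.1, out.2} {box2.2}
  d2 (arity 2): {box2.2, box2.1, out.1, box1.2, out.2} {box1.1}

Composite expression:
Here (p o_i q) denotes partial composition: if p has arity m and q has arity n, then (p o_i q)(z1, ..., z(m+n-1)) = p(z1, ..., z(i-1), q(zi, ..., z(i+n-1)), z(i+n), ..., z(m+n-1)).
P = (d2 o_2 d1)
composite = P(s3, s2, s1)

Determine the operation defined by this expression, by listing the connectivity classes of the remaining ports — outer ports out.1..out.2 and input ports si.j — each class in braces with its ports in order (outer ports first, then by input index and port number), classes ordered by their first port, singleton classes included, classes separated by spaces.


{out.1, out.2, s1.1, s2.1, s2.2, s3.2} {s1.2} {s3.1}

Substituting into d2 glues patterns; closure does the rest.
the subtree at d1 composes to {out.1, s2.1, s2.2} {out.2, s1.1} {s1.2} on (s2, s1); out.j = own outer ports
the subtree at d2 composes to {out.1, out.2, s1.1, s2.1, s2.2, s3.2} {s1.2} {s3.1} on (s3, s2, s1); out.j = own outer ports


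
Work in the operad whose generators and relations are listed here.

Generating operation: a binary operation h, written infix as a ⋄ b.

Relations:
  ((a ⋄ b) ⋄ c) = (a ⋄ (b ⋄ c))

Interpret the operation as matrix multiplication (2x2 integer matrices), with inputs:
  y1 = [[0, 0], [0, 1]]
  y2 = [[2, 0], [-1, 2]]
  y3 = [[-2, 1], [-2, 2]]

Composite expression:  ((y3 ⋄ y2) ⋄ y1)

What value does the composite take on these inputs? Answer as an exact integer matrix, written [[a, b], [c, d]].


[[0, 2], [0, 4]]

(y3 ⋄ y2) = [[-5, 2], [-6, 4]]
((y3 ⋄ y2) ⋄ y1) = [[0, 2], [0, 4]]


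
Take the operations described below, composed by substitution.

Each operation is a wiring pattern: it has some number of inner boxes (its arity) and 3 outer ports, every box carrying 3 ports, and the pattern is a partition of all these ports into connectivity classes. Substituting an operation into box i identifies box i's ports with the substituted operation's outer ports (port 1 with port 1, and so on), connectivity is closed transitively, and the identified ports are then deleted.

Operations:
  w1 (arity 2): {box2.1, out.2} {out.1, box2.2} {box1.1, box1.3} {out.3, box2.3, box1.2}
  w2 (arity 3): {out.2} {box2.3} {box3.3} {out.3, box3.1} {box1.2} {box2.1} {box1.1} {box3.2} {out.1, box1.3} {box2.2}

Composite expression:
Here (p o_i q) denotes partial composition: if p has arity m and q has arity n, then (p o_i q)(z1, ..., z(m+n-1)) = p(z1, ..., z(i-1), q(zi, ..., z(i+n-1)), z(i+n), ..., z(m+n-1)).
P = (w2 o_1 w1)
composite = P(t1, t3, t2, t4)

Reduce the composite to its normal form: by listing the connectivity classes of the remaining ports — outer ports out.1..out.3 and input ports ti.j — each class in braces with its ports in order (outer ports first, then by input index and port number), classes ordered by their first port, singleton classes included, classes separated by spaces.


Treat the ports identified at w2 as solder joints: merge, then drop.
the subtree at w1 composes to {out.1, t3.2} {out.2, t3.1} {out.3, t1.2, t3.3} {t1.1, t1.3} on (t1, t3); out.j = own outer ports
the subtree at w2 composes to {out.1, t1.2, t3.3} {out.2} {out.3, t4.1} {t1.1, t1.3} {t2.1} {t2.2} {t2.3} {t3.1} {t3.2} {t4.2} {t4.3} on (t1, t3, t2, t4); out.j = own outer ports

{out.1, t1.2, t3.3} {out.2} {out.3, t4.1} {t1.1, t1.3} {t2.1} {t2.2} {t2.3} {t3.1} {t3.2} {t4.2} {t4.3}


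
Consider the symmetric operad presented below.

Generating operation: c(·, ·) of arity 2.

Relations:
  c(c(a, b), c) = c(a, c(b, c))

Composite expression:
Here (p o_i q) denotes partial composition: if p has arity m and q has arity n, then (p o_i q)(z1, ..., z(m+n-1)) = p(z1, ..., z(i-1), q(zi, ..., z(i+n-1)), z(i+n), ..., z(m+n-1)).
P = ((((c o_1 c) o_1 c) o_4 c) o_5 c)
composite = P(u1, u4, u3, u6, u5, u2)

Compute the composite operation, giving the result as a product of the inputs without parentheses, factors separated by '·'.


u1 · u4 · u3 · u6 · u5 · u2


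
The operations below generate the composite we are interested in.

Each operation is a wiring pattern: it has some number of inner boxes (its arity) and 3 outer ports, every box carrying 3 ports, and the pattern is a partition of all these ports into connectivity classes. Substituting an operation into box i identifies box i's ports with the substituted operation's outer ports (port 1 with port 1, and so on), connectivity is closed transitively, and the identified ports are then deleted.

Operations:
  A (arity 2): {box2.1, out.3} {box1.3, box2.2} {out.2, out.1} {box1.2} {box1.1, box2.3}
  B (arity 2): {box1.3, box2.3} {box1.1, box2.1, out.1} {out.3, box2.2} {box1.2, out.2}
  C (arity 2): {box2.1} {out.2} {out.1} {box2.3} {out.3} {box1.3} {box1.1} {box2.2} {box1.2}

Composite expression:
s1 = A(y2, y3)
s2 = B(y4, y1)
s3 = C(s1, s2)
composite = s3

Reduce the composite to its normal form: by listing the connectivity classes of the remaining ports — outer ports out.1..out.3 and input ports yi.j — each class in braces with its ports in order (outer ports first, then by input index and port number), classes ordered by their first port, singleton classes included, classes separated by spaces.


{out.1} {out.2} {out.3} {y1.1, y4.1} {y1.2} {y1.3, y4.3} {y2.1, y3.3} {y2.2} {y2.3, y3.2} {y3.1} {y4.2}

After gluing at C, chains via deleted ports link the y-ports.
the subtree at A composes to {out.1, out.2} {out.3, y3.1} {y2.1, y3.3} {y2.2} {y2.3, y3.2} on (y2, y3); out.j = own outer ports
the subtree at B composes to {out.1, y1.1, y4.1} {out.2, y4.2} {out.3, y1.2} {y1.3, y4.3} on (y4, y1); out.j = own outer ports
the subtree at C composes to {out.1} {out.2} {out.3} {y1.1, y4.1} {y1.2} {y1.3, y4.3} {y2.1, y3.3} {y2.2} {y2.3, y3.2} {y3.1} {y4.2} on (y2, y3, y4, y1); out.j = own outer ports


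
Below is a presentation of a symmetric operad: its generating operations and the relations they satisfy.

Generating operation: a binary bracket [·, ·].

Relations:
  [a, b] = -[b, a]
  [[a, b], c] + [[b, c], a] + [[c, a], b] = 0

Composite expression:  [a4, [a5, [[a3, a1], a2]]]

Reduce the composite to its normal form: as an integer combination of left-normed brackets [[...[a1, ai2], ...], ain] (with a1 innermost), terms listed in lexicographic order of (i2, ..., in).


-[[[[a1, a3], a2], a5], a4]

Antisymmetry and Jacobi reduce to a1-anchored left-normed brackets.
Composite bracket: [a4, [a5, [[a3, a1], a2]]]
Under [a, b] = ab - ba we get 16 signed associative words (2^4 = 16).
Only words starting with a1 matter:
  a1a3a2a5a4 appears with sign -1, giving the term -[[[[a1, a3], a2], a5], a4]


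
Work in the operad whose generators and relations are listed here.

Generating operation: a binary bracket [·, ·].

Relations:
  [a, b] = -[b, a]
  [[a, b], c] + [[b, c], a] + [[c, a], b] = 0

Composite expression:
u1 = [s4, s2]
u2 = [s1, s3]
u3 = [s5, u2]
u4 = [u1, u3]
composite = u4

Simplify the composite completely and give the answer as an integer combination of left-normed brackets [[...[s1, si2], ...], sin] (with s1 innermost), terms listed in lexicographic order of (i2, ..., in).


-[[[[s1, s3], s5], s2], s4] + [[[[s1, s3], s5], s4], s2]

In the tensor algebra, words opening s1 carry the s1-anchored form.
Composite bracket: [[s4, s2], [s5, [s1, s3]]]
Under [a, b] = ab - ba we get 16 signed associative words (2^4 = 16).
Only words starting with s1 matter:
  the word s1s3s5s2s4 carries sign -1 and contributes -[[[[s1, s3], s5], s2], s4]
  the word s1s3s5s4s2 carries sign +1 and contributes +[[[[s1, s3], s5], s4], s2]


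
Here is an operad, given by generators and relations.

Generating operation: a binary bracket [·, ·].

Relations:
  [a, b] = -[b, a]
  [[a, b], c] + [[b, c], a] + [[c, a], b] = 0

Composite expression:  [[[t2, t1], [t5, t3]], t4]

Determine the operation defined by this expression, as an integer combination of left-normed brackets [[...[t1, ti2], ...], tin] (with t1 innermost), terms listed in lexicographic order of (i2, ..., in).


Skip Jacobi rewriting: expand, keep t1-initial words, read off terms.
Composite bracket: [[[t2, t1], [t5, t3]], t4]
Full expansion: 16 signed words from ab - ba (2^4 = 16).
Keep just the words that open with t1:
  from t1t2t3t5t4, sign +1: term +[[[[t1, t2], t3], t5], t4]
  from t1t2t5t3t4, sign -1: term -[[[[t1, t2], t5], t3], t4]

[[[[t1, t2], t3], t5], t4] - [[[[t1, t2], t5], t3], t4]


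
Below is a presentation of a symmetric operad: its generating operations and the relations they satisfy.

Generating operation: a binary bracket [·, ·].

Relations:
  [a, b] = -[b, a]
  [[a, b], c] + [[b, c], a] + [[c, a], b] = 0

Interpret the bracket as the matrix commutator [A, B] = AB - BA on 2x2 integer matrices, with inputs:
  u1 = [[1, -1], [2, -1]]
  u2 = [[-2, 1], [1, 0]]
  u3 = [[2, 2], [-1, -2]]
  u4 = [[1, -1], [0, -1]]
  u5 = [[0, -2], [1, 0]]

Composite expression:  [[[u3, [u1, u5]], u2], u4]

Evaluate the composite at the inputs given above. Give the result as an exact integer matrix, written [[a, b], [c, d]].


[u1, u5] = [[3, -4], [-2, -3]]
[u3, [u1, u5]] = [[-8, -28], [2, 8]]
[[u3, [u1, u5]], u2] = [[-30, -72], [12, 30]]
[[[u3, [u1, u5]], u2], u4] = [[12, 204], [24, -12]]

[[12, 204], [24, -12]]


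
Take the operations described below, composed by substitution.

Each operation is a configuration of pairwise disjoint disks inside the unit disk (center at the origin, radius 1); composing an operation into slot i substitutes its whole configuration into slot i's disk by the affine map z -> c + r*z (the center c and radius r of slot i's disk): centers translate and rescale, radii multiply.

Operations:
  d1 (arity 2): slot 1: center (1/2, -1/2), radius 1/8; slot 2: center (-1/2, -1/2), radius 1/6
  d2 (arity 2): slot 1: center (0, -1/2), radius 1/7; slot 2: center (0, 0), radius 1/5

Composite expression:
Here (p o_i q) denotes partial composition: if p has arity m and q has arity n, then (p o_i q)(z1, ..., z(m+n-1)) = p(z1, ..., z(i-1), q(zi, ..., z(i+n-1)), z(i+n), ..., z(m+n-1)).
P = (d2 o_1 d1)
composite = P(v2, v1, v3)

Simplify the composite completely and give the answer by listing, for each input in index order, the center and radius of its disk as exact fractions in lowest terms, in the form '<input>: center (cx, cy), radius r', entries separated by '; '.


v1: center (-1/14, -4/7), radius 1/42; v2: center (1/14, -4/7), radius 1/56; v3: center (0, 0), radius 1/5


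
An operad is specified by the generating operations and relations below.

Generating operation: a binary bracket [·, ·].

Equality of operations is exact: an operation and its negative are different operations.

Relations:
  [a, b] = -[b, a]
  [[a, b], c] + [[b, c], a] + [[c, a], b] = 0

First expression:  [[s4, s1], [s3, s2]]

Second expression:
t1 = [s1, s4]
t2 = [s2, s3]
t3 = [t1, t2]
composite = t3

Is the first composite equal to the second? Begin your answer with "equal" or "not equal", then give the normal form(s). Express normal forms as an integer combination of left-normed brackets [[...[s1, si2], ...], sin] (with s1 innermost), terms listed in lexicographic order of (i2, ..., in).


equal; the common form is [[[s1, s4], s2], s3] - [[[s1, s4], s3], s2]

Normal form of the first expression: [[[s1, s4], s2], s3] - [[[s1, s4], s3], s2]
Normal form of the second expression: [[[s1, s4], s2], s3] - [[[s1, s4], s3], s2]
Same normal form: equal.


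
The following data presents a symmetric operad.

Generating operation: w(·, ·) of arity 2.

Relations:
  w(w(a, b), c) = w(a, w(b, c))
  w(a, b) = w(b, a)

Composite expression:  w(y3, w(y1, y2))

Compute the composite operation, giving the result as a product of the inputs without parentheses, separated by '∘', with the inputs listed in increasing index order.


y1 ∘ y2 ∘ y3

Key point: w commutes, so take the y-inputs in any fixed order.
w(y1, y2) unparenthesizes to y1 ∘ y2
w(y3, w(y1, y2)) unparenthesizes to y3 ∘ y1 ∘ y2
rearranged into index order: y1 ∘ y2 ∘ y3


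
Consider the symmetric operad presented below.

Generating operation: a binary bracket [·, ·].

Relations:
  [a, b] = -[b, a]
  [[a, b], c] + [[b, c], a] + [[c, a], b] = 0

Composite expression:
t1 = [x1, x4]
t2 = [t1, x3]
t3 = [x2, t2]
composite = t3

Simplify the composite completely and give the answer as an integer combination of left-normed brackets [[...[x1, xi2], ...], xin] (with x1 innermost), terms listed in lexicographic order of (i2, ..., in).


-[[[x1, x4], x3], x2]

Skip Jacobi rewriting: expand, keep x1-initial words, read off terms.
Composite bracket: [x2, [[x1, x4], x3]]
Under [a, b] = ab - ba we get 8 signed associative words (2^3 = 8).
Words beginning with x1 determine it all:
  word x1x4x3x2 has sign -1, contributing -[[[x1, x4], x3], x2]


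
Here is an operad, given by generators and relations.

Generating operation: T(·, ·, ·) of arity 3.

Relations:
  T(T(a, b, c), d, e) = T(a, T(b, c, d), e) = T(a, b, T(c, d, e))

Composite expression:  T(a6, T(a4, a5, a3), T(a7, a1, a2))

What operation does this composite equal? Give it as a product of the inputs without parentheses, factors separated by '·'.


Associativity of T dissolves the nesting; only the a-input order survives.
T(a4, a5, a3) linearizes to a4 · a5 · a3
T(a7, a1, a2) linearizes to a7 · a1 · a2
T(a6, T(a4, a5, a3), T(a7, a1, a2)) linearizes to a6 · a4 · a5 · a3 · a7 · a1 · a2

a6 · a4 · a5 · a3 · a7 · a1 · a2


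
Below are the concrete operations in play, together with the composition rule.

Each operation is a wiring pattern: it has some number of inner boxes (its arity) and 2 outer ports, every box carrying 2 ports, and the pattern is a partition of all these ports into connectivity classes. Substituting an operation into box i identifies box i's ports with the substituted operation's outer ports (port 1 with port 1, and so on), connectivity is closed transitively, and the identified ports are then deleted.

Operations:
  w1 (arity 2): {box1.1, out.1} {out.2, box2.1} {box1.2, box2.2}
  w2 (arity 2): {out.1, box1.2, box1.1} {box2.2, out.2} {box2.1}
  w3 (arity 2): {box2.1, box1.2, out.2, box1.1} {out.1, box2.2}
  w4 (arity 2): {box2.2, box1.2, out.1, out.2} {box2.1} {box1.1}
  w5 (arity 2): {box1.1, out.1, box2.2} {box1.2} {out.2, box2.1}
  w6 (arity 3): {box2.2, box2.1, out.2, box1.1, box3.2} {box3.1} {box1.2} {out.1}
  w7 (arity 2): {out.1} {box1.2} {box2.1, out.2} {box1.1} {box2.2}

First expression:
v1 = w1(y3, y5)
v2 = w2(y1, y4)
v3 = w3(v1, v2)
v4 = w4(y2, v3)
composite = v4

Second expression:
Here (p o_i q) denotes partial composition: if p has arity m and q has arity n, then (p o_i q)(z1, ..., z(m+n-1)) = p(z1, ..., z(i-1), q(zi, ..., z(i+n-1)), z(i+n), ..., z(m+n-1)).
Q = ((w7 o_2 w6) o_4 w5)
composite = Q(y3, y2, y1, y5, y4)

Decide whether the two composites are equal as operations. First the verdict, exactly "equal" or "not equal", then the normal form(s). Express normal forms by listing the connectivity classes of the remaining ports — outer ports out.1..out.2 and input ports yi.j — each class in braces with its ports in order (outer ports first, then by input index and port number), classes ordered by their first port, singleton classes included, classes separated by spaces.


not equal; the first gives {out.1, out.2, y1.1, y1.2, y2.2, y3.1, y5.1} {y2.1} {y3.2, y5.2} {y4.1} {y4.2} and the second {out.1} {out.2} {y1.1, y1.2, y2.1, y4.1} {y2.2} {y3.1} {y3.2} {y4.2, y5.1} {y5.2}

The first expression, normalized: {out.1, out.2, y1.1, y1.2, y2.2, y3.1, y5.1} {y2.1} {y3.2, y5.2} {y4.1} {y4.2}
The second expression, normalized: {out.1} {out.2} {y1.1, y1.2, y2.1, y4.1} {y2.2} {y3.1} {y3.2} {y4.2, y5.1} {y5.2}
Distinct normal forms: not equal.


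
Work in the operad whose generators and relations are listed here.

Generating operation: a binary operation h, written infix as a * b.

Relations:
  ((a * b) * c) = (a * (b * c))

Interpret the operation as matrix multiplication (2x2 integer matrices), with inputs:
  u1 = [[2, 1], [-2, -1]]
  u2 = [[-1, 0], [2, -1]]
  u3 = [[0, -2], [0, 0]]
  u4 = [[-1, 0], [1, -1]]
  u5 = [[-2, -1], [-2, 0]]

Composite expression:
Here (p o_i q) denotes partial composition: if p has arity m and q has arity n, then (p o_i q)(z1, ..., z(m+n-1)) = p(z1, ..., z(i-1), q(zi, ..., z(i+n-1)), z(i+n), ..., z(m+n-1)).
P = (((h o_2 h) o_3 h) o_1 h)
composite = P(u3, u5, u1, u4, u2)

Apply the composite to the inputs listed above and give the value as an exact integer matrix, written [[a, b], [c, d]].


(u3 * u5) = [[4, 0], [0, 0]]
(u4 * u2) = [[1, 0], [-3, 1]]
(u1 * (u4 * u2)) = [[-1, 1], [1, -1]]
((u3 * u5) * (u1 * (u4 * u2))) = [[-4, 4], [0, 0]]

[[-4, 4], [0, 0]]


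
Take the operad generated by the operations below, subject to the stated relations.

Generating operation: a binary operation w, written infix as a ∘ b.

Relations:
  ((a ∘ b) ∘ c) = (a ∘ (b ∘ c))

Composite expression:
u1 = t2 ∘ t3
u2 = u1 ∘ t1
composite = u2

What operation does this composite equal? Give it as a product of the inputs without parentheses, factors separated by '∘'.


t2 ∘ t3 ∘ t1

Key point: w is associative — brackets drop, the t-order remains.
(t2 ∘ t3) linearizes to t2 ∘ t3
((t2 ∘ t3) ∘ t1) linearizes to t2 ∘ t3 ∘ t1


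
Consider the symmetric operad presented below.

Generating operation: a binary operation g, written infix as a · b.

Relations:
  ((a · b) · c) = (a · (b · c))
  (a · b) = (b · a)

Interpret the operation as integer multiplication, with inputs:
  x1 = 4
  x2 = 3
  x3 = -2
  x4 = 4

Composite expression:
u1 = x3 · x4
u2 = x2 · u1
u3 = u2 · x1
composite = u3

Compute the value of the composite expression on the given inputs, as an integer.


-96


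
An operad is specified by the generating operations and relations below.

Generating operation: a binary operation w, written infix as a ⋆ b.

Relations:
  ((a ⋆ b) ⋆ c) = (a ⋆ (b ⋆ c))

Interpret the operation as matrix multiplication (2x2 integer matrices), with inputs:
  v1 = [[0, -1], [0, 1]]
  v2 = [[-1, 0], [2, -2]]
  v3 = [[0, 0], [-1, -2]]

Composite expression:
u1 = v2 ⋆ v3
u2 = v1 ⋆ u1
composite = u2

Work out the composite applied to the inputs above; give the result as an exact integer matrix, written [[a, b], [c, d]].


(v2 ⋆ v3) = [[0, 0], [2, 4]]
(v1 ⋆ (v2 ⋆ v3)) = [[-2, -4], [2, 4]]

[[-2, -4], [2, 4]]


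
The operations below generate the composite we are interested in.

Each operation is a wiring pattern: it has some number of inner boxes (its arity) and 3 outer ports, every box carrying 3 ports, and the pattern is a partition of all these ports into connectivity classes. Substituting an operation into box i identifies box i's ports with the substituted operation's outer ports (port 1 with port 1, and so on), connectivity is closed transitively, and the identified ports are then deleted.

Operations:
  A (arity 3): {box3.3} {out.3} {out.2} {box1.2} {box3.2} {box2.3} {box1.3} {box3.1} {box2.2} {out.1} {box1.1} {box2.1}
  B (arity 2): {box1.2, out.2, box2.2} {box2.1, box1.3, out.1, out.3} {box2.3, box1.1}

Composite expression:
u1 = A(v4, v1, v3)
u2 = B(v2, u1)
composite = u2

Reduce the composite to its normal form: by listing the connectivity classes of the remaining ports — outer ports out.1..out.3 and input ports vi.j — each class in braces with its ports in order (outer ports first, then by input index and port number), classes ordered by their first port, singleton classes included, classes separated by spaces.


{out.1, out.3, v2.3} {out.2, v2.2} {v1.1} {v1.2} {v1.3} {v2.1} {v3.1} {v3.2} {v3.3} {v4.1} {v4.2} {v4.3}

Connectivity passes through glued B-boundaries; trace each wire chain.
A over (v4, v1, v3) gives {out.1} {out.2} {out.3} {v1.1} {v1.2} {v1.3} {v3.1} {v3.2} {v3.3} {v4.1} {v4.2} {v4.3}, out.j being that stage's outer ports
B over (v2, v4, v1, v3) gives {out.1, out.3, v2.3} {out.2, v2.2} {v1.1} {v1.2} {v1.3} {v2.1} {v3.1} {v3.2} {v3.3} {v4.1} {v4.2} {v4.3}, out.j being that stage's outer ports


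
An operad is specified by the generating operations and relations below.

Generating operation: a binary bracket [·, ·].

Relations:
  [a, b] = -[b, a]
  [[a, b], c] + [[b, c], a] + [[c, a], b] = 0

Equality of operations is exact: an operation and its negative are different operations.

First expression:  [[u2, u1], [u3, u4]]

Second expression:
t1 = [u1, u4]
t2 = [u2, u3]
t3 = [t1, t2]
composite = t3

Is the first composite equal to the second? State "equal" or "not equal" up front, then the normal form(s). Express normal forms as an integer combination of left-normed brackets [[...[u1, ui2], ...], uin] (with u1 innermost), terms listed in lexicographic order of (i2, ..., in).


not equal — first -[[[u1, u2], u3], u4] + [[[u1, u2], u4], u3], second [[[u1, u4], u2], u3] - [[[u1, u4], u3], u2]

The first composite normalizes to -[[[u1, u2], u3], u4] + [[[u1, u2], u4], u3]
The second composite normalizes to [[[u1, u4], u2], u3] - [[[u1, u4], u3], u2]
The normal forms differ: not equal.


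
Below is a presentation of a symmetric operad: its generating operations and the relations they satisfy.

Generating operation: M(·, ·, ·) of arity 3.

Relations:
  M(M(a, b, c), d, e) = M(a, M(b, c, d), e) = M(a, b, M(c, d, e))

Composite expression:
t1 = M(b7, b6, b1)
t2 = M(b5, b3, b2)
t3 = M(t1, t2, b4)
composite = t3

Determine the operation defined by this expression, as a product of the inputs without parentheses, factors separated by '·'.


b7 · b6 · b1 · b5 · b3 · b2 · b4


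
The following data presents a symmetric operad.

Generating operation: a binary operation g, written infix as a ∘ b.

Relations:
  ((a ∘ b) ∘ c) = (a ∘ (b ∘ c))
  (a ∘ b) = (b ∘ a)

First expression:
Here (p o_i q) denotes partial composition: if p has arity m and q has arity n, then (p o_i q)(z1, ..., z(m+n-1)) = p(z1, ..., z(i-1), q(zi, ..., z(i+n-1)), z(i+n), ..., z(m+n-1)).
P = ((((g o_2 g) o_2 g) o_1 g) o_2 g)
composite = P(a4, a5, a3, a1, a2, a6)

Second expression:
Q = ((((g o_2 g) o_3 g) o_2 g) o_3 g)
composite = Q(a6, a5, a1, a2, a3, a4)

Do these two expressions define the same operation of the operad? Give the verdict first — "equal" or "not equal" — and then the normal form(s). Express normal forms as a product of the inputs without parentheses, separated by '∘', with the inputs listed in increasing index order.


equal; the common form is a1 ∘ a2 ∘ a3 ∘ a4 ∘ a5 ∘ a6

Reducing the first expression gives a1 ∘ a2 ∘ a3 ∘ a4 ∘ a5 ∘ a6
Reducing the second expression gives a1 ∘ a2 ∘ a3 ∘ a4 ∘ a5 ∘ a6
Same normal form: equal.


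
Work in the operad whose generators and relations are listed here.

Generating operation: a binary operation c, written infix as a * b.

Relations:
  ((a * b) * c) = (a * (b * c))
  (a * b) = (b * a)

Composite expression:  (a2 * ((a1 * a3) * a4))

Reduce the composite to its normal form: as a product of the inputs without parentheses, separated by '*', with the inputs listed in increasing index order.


Shape and order are irrelevant to c; the a-input set decides.
(a1 * a3) reduces to a1 * a3
((a1 * a3) * a4) reduces to a1 * a3 * a4
(a2 * ((a1 * a3) * a4)) reduces to a2 * a1 * a3 * a4
commutativity sorts the factors: a1 * a2 * a3 * a4

a1 * a2 * a3 * a4


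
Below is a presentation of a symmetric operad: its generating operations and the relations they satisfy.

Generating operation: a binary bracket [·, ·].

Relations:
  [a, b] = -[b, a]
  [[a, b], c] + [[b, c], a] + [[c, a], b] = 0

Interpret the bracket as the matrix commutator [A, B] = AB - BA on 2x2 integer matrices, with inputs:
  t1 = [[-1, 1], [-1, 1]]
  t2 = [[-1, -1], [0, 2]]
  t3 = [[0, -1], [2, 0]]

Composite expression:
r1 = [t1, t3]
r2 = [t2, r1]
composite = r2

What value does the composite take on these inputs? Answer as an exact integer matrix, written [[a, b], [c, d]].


[t1, t3] = [[1, 2], [4, -1]]
[t2, [t1, t3]] = [[-4, -4], [12, 4]]

[[-4, -4], [12, 4]]
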